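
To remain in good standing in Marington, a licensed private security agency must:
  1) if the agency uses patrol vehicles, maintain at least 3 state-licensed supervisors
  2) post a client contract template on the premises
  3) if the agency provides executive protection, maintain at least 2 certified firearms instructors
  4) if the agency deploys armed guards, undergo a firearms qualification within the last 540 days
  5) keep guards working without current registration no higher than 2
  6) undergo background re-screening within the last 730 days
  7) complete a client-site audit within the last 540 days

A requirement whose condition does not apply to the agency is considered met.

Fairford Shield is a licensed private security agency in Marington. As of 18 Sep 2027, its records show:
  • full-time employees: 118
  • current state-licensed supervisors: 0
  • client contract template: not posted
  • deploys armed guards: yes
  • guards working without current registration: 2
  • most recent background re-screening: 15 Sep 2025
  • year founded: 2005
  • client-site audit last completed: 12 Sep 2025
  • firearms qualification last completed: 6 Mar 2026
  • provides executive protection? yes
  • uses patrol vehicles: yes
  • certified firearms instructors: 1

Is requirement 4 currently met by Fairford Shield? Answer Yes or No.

No

4. condition 'deploys armed guards' holds; firearms qualification 561 days ago vs limit 540 → not met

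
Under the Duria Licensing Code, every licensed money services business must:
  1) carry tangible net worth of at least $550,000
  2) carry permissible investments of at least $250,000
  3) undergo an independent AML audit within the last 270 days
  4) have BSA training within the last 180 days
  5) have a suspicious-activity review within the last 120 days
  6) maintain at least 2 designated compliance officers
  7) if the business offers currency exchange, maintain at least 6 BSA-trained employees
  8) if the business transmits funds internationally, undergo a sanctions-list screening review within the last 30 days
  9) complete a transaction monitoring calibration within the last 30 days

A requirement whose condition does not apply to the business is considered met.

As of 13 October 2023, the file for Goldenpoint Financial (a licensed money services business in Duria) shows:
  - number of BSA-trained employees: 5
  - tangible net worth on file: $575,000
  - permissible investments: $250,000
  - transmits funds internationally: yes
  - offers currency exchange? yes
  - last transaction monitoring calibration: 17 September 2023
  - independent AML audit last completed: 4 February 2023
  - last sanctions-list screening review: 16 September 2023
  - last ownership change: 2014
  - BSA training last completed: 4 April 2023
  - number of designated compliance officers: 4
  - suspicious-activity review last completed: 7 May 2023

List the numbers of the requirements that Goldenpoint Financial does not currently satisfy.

1. tangible net worth $575,000 ≥ $550,000 → met
2. permissible investments $250,000 ≥ $250,000 → met
3. independent AML audit 251 days ago vs limit 270 → met
4. BSA training 192 days ago vs limit 180 → not met
5. suspicious-activity review 159 days ago vs limit 120 → not met
6. designated compliance officers 4 ≥ 2 → met
7. condition 'offers currency exchange' holds; BSA-trained employees 5 < 6 → not met
8. condition 'transmits funds internationally' holds; sanctions-list screening review 27 days ago vs limit 30 → met
9. transaction monitoring calibration 26 days ago vs limit 30 → met
Not met: 4, 5, 7

4, 5, 7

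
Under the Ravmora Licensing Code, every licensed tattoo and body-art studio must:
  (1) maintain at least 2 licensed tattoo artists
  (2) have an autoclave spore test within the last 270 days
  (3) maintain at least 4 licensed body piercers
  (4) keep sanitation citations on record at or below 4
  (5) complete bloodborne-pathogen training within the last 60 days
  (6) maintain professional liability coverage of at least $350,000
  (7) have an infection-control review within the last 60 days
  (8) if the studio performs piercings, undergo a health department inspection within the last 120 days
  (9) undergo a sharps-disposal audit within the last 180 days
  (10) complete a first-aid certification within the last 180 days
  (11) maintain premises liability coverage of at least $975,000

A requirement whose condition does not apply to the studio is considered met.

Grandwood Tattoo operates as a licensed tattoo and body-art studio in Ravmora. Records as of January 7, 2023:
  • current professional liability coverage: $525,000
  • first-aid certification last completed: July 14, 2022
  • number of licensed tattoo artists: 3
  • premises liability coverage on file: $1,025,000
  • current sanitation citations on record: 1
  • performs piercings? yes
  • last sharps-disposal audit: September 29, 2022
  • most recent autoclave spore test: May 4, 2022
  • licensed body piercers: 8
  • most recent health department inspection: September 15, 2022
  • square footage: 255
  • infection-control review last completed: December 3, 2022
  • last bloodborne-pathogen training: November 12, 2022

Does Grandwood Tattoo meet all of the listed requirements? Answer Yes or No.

1. licensed tattoo artists 3 ≥ 2 → met
2. autoclave spore test 248 days ago vs limit 270 → met
3. licensed body piercers 8 ≥ 4 → met
4. sanitation citations on record 1 ≤ 4 → met
5. bloodborne-pathogen training 56 days ago vs limit 60 → met
6. professional liability coverage $525,000 ≥ $350,000 → met
7. infection-control review 35 days ago vs limit 60 → met
8. condition 'performs piercings' holds; health department inspection 114 days ago vs limit 120 → met
9. sharps-disposal audit 100 days ago vs limit 180 → met
10. first-aid certification 177 days ago vs limit 180 → met
11. premises liability coverage $1,025,000 ≥ $975,000 → met
All met.

Yes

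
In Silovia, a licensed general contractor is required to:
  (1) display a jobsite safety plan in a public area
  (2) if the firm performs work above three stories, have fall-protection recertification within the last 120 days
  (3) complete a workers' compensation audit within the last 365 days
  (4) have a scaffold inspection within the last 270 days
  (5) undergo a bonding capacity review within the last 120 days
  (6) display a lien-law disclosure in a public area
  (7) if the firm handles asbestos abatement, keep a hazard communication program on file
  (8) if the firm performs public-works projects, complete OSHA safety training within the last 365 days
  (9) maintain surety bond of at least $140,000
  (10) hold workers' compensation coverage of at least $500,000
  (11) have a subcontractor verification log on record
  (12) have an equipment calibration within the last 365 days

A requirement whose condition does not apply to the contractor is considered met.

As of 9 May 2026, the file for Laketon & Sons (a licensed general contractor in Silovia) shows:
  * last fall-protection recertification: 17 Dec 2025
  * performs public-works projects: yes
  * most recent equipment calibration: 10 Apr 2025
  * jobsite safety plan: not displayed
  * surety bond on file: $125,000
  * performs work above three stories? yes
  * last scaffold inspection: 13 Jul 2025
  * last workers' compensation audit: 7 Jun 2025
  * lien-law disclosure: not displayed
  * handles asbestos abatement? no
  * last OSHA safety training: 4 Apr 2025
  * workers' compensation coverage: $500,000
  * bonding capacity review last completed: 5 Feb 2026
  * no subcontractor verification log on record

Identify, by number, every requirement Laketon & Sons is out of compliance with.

1, 2, 4, 6, 8, 9, 11, 12

1. jobsite safety plan absent → not met
2. condition 'performs work above three stories' holds; fall-protection recertification 143 days ago vs limit 120 → not met
3. workers' compensation audit 336 days ago vs limit 365 → met
4. scaffold inspection 300 days ago vs limit 270 → not met
5. bonding capacity review 93 days ago vs limit 120 → met
6. lien-law disclosure absent → not met
7. condition 'handles asbestos abatement' does not hold → requirement n/a → met
8. condition 'performs public-works projects' holds; OSHA safety training 400 days ago vs limit 365 → not met
9. surety bond $125,000 < $140,000 → not met
10. workers' compensation coverage $500,000 ≥ $500,000 → met
11. subcontractor verification log absent → not met
12. equipment calibration 394 days ago vs limit 365 → not met
Not met: 1, 2, 4, 6, 8, 9, 11, 12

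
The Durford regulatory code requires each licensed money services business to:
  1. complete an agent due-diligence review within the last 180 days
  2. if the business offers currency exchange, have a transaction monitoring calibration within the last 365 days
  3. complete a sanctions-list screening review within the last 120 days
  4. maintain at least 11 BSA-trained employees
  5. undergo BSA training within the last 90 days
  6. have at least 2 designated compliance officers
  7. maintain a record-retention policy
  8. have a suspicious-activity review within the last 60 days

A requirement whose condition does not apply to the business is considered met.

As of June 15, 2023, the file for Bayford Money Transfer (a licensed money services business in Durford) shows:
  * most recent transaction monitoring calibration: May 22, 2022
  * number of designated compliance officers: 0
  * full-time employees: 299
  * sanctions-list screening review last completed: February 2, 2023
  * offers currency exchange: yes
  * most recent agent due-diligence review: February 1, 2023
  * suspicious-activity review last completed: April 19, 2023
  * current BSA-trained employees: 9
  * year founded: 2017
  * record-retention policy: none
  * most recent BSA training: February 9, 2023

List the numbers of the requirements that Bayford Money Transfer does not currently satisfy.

2, 3, 4, 5, 6, 7

1. agent due-diligence review 134 days ago vs limit 180 → met
2. condition 'offers currency exchange' holds; transaction monitoring calibration 389 days ago vs limit 365 → not met
3. sanctions-list screening review 133 days ago vs limit 120 → not met
4. BSA-trained employees 9 < 11 → not met
5. BSA training 126 days ago vs limit 90 → not met
6. designated compliance officers 0 < 2 → not met
7. record-retention policy absent → not met
8. suspicious-activity review 57 days ago vs limit 60 → met
Not met: 2, 3, 4, 5, 6, 7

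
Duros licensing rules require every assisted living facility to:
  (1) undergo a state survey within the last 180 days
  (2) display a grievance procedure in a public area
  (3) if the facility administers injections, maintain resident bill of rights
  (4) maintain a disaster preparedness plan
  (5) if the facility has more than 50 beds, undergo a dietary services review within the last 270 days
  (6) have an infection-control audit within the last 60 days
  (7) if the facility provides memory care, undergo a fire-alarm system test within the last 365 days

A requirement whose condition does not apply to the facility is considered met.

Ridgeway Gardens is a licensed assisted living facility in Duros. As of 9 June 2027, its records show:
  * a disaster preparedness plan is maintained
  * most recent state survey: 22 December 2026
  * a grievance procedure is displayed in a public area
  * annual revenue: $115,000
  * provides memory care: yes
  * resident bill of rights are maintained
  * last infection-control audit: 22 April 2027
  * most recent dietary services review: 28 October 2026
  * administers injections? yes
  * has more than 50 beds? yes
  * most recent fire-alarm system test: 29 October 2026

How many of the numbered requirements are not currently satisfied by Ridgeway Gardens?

0

1. state survey 169 days ago vs limit 180 → met
2. grievance procedure present → met
3. condition 'administers injections' holds; resident bill of rights present → met
4. disaster preparedness plan present → met
5. condition 'has more than 50 beds' holds; dietary services review 224 days ago vs limit 270 → met
6. infection-control audit 48 days ago vs limit 60 → met
7. condition 'provides memory care' holds; fire-alarm system test 223 days ago vs limit 365 → met
Not met: 0 of 7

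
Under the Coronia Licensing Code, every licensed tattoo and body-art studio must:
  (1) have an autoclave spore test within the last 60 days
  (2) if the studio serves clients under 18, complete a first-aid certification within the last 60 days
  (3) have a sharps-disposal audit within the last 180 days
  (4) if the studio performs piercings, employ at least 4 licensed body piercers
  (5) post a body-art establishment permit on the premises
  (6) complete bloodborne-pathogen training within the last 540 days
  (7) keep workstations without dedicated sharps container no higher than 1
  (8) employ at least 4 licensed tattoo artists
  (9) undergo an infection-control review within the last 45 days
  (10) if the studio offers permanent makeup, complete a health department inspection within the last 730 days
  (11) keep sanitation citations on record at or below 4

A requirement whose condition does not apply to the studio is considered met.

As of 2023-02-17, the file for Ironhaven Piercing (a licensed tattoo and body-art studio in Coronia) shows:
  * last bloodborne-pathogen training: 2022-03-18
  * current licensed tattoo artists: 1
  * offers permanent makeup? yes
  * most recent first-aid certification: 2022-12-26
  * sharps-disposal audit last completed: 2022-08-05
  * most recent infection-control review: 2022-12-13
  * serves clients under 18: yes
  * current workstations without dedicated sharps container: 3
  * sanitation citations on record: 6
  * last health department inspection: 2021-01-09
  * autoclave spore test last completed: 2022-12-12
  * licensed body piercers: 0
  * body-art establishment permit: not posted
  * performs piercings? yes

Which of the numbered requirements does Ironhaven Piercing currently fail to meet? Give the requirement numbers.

1, 3, 4, 5, 7, 8, 9, 10, 11

1. autoclave spore test 67 days ago vs limit 60 → not met
2. condition 'serves clients under 18' holds; first-aid certification 53 days ago vs limit 60 → met
3. sharps-disposal audit 196 days ago vs limit 180 → not met
4. condition 'performs piercings' holds; licensed body piercers 0 < 4 → not met
5. body-art establishment permit absent → not met
6. bloodborne-pathogen training 336 days ago vs limit 540 → met
7. workstations without dedicated sharps container 3 > 1 → not met
8. licensed tattoo artists 1 < 4 → not met
9. infection-control review 66 days ago vs limit 45 → not met
10. condition 'offers permanent makeup' holds; health department inspection 769 days ago vs limit 730 → not met
11. sanitation citations on record 6 > 4 → not met
Not met: 1, 3, 4, 5, 7, 8, 9, 10, 11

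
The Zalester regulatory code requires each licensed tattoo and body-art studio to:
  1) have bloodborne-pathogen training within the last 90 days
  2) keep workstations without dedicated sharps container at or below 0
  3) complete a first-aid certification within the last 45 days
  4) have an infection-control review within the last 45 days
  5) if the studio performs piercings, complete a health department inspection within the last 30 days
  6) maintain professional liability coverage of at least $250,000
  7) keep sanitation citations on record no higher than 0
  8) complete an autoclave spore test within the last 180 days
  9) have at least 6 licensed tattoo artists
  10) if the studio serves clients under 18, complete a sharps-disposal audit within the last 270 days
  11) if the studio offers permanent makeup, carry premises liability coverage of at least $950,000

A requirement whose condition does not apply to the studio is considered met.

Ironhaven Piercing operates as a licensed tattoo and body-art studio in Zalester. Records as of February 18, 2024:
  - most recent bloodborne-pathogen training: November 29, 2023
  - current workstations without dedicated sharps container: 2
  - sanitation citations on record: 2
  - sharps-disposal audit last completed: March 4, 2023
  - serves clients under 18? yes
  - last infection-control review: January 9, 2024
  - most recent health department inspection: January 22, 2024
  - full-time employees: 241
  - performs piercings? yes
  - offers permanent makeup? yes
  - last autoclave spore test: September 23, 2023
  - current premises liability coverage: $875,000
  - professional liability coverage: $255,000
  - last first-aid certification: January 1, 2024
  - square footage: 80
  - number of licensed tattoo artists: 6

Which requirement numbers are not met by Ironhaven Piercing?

2, 3, 7, 10, 11

1. bloodborne-pathogen training 81 days ago vs limit 90 → met
2. workstations without dedicated sharps container 2 > 0 → not met
3. first-aid certification 48 days ago vs limit 45 → not met
4. infection-control review 40 days ago vs limit 45 → met
5. condition 'performs piercings' holds; health department inspection 27 days ago vs limit 30 → met
6. professional liability coverage $255,000 ≥ $250,000 → met
7. sanitation citations on record 2 > 0 → not met
8. autoclave spore test 148 days ago vs limit 180 → met
9. licensed tattoo artists 6 ≥ 6 → met
10. condition 'serves clients under 18' holds; sharps-disposal audit 351 days ago vs limit 270 → not met
11. condition 'offers permanent makeup' holds; premises liability coverage $875,000 < $950,000 → not met
Not met: 2, 3, 7, 10, 11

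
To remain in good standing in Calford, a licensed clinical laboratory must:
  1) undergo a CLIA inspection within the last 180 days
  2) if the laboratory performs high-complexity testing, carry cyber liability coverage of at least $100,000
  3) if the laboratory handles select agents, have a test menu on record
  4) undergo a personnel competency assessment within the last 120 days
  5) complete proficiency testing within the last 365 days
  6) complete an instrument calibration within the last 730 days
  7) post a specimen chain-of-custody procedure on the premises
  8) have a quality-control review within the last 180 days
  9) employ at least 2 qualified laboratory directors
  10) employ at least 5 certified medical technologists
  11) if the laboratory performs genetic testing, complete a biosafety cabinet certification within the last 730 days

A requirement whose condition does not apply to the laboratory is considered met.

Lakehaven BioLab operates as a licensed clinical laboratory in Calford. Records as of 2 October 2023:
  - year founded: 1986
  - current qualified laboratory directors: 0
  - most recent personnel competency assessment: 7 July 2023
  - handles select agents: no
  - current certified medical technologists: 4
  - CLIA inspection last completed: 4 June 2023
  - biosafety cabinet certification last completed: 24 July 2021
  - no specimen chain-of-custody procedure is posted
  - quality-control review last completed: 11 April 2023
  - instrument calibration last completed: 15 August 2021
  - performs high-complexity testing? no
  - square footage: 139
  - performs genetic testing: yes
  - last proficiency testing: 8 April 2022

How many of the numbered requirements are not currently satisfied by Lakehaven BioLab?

6

1. CLIA inspection 120 days ago vs limit 180 → met
2. condition 'performs high-complexity testing' does not hold → requirement n/a → met
3. condition 'handles select agents' does not hold → requirement n/a → met
4. personnel competency assessment 87 days ago vs limit 120 → met
5. proficiency testing 542 days ago vs limit 365 → not met
6. instrument calibration 778 days ago vs limit 730 → not met
7. specimen chain-of-custody procedure absent → not met
8. quality-control review 174 days ago vs limit 180 → met
9. qualified laboratory directors 0 < 2 → not met
10. certified medical technologists 4 < 5 → not met
11. condition 'performs genetic testing' holds; biosafety cabinet certification 800 days ago vs limit 730 → not met
Not met: 6 of 11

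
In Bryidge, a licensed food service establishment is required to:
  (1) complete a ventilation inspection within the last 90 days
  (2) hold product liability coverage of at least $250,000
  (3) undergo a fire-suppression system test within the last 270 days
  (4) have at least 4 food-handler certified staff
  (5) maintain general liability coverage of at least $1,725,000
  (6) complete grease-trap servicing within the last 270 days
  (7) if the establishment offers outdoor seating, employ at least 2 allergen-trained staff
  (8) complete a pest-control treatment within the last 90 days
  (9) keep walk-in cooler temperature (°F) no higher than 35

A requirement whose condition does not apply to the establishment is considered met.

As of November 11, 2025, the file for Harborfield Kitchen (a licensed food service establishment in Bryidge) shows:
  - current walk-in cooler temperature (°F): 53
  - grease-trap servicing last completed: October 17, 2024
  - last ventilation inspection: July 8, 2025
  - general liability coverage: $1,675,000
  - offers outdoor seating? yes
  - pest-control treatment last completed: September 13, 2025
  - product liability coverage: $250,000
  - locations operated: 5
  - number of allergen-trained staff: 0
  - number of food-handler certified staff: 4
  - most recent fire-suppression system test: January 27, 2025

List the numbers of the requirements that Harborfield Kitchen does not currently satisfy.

1. ventilation inspection 126 days ago vs limit 90 → not met
2. product liability coverage $250,000 ≥ $250,000 → met
3. fire-suppression system test 288 days ago vs limit 270 → not met
4. food-handler certified staff 4 ≥ 4 → met
5. general liability coverage $1,675,000 < $1,725,000 → not met
6. grease-trap servicing 390 days ago vs limit 270 → not met
7. condition 'offers outdoor seating' holds; allergen-trained staff 0 < 2 → not met
8. pest-control treatment 59 days ago vs limit 90 → met
9. walk-in cooler temperature (°F) 53 > 35 → not met
Not met: 1, 3, 5, 6, 7, 9

1, 3, 5, 6, 7, 9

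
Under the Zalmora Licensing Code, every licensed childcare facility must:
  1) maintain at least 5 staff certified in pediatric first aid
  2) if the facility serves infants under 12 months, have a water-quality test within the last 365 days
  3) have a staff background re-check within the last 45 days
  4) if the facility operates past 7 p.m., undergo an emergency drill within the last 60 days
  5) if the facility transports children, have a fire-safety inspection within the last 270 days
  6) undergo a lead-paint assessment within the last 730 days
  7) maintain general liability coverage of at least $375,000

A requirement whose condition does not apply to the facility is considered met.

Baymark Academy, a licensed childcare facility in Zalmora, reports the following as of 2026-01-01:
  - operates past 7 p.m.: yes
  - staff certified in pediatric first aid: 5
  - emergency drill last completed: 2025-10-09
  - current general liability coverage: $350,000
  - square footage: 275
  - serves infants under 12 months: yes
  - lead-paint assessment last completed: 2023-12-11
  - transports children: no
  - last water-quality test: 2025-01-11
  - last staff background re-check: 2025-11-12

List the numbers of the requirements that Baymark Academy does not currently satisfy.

3, 4, 6, 7

1. staff certified in pediatric first aid 5 ≥ 5 → met
2. condition 'serves infants under 12 months' holds; water-quality test 355 days ago vs limit 365 → met
3. staff background re-check 50 days ago vs limit 45 → not met
4. condition 'operates past 7 p.m.' holds; emergency drill 84 days ago vs limit 60 → not met
5. condition 'transports children' does not hold → requirement n/a → met
6. lead-paint assessment 752 days ago vs limit 730 → not met
7. general liability coverage $350,000 < $375,000 → not met
Not met: 3, 4, 6, 7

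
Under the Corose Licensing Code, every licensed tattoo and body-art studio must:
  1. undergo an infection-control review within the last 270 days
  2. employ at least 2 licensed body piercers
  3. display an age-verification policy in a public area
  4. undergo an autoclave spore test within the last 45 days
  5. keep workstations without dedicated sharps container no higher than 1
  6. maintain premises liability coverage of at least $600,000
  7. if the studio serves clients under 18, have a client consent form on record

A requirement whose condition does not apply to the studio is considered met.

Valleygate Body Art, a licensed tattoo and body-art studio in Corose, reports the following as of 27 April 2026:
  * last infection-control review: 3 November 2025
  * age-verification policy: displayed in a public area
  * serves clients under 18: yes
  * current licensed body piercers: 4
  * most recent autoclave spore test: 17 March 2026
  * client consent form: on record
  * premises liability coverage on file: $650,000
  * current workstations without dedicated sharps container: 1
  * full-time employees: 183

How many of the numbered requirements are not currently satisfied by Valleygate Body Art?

1. infection-control review 175 days ago vs limit 270 → met
2. licensed body piercers 4 ≥ 2 → met
3. age-verification policy present → met
4. autoclave spore test 41 days ago vs limit 45 → met
5. workstations without dedicated sharps container 1 ≤ 1 → met
6. premises liability coverage $650,000 ≥ $600,000 → met
7. condition 'serves clients under 18' holds; client consent form present → met
Not met: 0 of 7

0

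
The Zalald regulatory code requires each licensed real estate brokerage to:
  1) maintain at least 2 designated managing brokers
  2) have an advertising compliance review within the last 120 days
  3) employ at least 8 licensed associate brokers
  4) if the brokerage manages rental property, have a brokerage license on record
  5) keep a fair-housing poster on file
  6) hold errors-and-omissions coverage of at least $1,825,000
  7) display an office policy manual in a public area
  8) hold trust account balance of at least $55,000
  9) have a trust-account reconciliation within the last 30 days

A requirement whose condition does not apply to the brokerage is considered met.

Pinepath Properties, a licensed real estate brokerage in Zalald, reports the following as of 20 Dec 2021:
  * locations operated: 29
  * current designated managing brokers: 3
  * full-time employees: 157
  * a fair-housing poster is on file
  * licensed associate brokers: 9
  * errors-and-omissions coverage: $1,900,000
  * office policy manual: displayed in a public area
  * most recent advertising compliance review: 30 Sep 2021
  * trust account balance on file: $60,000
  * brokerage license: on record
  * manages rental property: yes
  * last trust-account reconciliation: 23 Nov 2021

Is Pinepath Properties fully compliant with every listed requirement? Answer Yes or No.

1. designated managing brokers 3 ≥ 2 → met
2. advertising compliance review 81 days ago vs limit 120 → met
3. licensed associate brokers 9 ≥ 8 → met
4. condition 'manages rental property' holds; brokerage license present → met
5. fair-housing poster present → met
6. errors-and-omissions coverage $1,900,000 ≥ $1,825,000 → met
7. office policy manual present → met
8. trust account balance $60,000 ≥ $55,000 → met
9. trust-account reconciliation 27 days ago vs limit 30 → met
All met.

Yes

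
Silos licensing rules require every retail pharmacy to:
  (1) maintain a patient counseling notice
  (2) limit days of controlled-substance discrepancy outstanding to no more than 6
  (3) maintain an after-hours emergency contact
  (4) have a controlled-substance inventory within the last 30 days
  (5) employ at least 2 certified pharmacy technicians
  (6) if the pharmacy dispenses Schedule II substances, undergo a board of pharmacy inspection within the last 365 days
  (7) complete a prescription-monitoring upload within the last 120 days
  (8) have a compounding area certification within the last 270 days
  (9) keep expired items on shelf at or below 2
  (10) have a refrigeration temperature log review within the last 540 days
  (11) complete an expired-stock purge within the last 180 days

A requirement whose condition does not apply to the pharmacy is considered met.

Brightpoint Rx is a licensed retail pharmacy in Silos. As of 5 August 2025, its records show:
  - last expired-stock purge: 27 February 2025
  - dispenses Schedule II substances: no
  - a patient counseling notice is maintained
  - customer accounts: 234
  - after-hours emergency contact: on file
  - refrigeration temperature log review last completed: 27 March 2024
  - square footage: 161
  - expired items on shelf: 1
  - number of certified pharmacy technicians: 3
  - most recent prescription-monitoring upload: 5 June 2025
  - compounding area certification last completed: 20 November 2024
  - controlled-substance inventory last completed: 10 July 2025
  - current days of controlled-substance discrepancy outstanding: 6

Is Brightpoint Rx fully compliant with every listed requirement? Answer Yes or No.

Yes

1. patient counseling notice present → met
2. days of controlled-substance discrepancy outstanding 6 ≤ 6 → met
3. after-hours emergency contact present → met
4. controlled-substance inventory 26 days ago vs limit 30 → met
5. certified pharmacy technicians 3 ≥ 2 → met
6. condition 'dispenses Schedule II substances' does not hold → requirement n/a → met
7. prescription-monitoring upload 61 days ago vs limit 120 → met
8. compounding area certification 258 days ago vs limit 270 → met
9. expired items on shelf 1 ≤ 2 → met
10. refrigeration temperature log review 496 days ago vs limit 540 → met
11. expired-stock purge 159 days ago vs limit 180 → met
All met.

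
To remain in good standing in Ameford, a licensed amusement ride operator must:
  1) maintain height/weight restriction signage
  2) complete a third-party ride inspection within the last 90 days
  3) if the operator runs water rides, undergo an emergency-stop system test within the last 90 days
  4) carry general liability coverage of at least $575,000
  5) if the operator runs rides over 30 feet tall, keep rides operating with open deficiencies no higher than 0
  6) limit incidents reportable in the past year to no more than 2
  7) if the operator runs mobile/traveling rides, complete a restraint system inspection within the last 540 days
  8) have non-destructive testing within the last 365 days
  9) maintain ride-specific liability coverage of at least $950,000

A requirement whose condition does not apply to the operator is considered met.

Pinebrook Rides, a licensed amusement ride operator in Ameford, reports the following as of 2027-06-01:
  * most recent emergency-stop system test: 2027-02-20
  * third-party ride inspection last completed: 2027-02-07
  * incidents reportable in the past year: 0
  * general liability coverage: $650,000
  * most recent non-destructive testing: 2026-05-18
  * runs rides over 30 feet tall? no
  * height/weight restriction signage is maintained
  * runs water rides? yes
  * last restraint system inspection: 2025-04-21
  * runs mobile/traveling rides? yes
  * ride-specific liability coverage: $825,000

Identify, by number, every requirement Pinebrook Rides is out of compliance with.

1. height/weight restriction signage present → met
2. third-party ride inspection 114 days ago vs limit 90 → not met
3. condition 'runs water rides' holds; emergency-stop system test 101 days ago vs limit 90 → not met
4. general liability coverage $650,000 ≥ $575,000 → met
5. condition 'runs rides over 30 feet tall' does not hold → requirement n/a → met
6. incidents reportable in the past year 0 ≤ 2 → met
7. condition 'runs mobile/traveling rides' holds; restraint system inspection 771 days ago vs limit 540 → not met
8. non-destructive testing 379 days ago vs limit 365 → not met
9. ride-specific liability coverage $825,000 < $950,000 → not met
Not met: 2, 3, 7, 8, 9

2, 3, 7, 8, 9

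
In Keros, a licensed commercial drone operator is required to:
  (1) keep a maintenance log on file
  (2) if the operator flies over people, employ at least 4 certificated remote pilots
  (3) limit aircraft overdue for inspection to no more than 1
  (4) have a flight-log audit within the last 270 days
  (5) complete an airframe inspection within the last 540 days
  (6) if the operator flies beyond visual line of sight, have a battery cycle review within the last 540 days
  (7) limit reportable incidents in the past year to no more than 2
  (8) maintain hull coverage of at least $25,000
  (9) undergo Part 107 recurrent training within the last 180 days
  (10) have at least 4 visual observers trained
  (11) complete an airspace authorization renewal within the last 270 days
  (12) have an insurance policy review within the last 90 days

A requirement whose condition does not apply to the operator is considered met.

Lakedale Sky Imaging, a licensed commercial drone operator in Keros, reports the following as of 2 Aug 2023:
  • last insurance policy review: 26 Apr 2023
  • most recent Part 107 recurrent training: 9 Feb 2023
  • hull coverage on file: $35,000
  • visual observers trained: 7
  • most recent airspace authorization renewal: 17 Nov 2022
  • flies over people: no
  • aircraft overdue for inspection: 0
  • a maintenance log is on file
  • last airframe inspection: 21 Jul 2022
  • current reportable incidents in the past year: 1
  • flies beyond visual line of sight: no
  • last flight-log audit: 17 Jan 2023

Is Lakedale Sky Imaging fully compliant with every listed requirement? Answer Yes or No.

No

1. maintenance log present → met
2. condition 'flies over people' does not hold → requirement n/a → met
3. aircraft overdue for inspection 0 ≤ 1 → met
4. flight-log audit 197 days ago vs limit 270 → met
5. airframe inspection 377 days ago vs limit 540 → met
6. condition 'flies beyond visual line of sight' does not hold → requirement n/a → met
7. reportable incidents in the past year 1 ≤ 2 → met
8. hull coverage $35,000 ≥ $25,000 → met
9. Part 107 recurrent training 174 days ago vs limit 180 → met
10. visual observers trained 7 ≥ 4 → met
11. airspace authorization renewal 258 days ago vs limit 270 → met
12. insurance policy review 98 days ago vs limit 90 → not met
Not met: 12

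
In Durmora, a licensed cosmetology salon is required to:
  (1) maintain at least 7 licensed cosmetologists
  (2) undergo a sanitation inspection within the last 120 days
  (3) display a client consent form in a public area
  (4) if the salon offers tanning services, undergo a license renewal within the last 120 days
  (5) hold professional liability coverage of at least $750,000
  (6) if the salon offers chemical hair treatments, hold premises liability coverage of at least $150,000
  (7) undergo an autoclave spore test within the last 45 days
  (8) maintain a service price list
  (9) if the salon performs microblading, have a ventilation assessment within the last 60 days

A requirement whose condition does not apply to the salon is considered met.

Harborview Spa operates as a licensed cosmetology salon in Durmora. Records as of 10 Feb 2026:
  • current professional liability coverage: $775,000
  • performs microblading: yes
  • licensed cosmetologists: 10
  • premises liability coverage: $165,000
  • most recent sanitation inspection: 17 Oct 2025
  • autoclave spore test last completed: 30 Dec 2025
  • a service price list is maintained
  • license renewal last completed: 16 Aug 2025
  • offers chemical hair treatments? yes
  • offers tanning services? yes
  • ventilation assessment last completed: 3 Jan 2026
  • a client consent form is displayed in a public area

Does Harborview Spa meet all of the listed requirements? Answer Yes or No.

1. licensed cosmetologists 10 ≥ 7 → met
2. sanitation inspection 116 days ago vs limit 120 → met
3. client consent form present → met
4. condition 'offers tanning services' holds; license renewal 178 days ago vs limit 120 → not met
5. professional liability coverage $775,000 ≥ $750,000 → met
6. condition 'offers chemical hair treatments' holds; premises liability coverage $165,000 ≥ $150,000 → met
7. autoclave spore test 42 days ago vs limit 45 → met
8. service price list present → met
9. condition 'performs microblading' holds; ventilation assessment 38 days ago vs limit 60 → met
Not met: 4

No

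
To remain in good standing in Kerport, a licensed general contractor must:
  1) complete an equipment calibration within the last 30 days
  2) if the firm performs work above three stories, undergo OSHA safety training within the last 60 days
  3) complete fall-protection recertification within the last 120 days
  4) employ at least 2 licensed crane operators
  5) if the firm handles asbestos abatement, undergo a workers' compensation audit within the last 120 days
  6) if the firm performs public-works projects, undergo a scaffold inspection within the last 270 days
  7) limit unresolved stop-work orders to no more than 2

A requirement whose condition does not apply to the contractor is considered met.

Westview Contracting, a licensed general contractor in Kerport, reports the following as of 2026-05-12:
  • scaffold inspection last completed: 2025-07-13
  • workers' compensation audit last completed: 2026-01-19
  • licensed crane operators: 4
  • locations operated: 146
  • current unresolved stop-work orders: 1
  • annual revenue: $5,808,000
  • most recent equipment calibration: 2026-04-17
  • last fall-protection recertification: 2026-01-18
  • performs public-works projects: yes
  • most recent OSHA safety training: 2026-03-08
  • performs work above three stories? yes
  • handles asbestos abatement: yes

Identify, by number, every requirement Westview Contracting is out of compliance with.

1. equipment calibration 25 days ago vs limit 30 → met
2. condition 'performs work above three stories' holds; OSHA safety training 65 days ago vs limit 60 → not met
3. fall-protection recertification 114 days ago vs limit 120 → met
4. licensed crane operators 4 ≥ 2 → met
5. condition 'handles asbestos abatement' holds; workers' compensation audit 113 days ago vs limit 120 → met
6. condition 'performs public-works projects' holds; scaffold inspection 303 days ago vs limit 270 → not met
7. unresolved stop-work orders 1 ≤ 2 → met
Not met: 2, 6

2, 6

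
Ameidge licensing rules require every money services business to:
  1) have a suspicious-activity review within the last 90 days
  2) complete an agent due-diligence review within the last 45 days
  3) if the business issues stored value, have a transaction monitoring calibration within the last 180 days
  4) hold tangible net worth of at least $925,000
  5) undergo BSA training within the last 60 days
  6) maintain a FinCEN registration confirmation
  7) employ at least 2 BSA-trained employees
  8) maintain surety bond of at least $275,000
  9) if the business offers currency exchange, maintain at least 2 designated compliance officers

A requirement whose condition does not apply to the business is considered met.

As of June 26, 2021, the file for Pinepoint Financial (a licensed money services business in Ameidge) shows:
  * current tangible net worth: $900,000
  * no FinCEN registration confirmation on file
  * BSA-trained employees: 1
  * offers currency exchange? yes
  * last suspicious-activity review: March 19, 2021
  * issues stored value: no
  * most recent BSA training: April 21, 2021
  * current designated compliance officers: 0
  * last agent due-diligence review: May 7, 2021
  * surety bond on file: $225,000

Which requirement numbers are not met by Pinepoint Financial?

1, 2, 4, 5, 6, 7, 8, 9

1. suspicious-activity review 99 days ago vs limit 90 → not met
2. agent due-diligence review 50 days ago vs limit 45 → not met
3. condition 'issues stored value' does not hold → requirement n/a → met
4. tangible net worth $900,000 < $925,000 → not met
5. BSA training 66 days ago vs limit 60 → not met
6. FinCEN registration confirmation absent → not met
7. BSA-trained employees 1 < 2 → not met
8. surety bond $225,000 < $275,000 → not met
9. condition 'offers currency exchange' holds; designated compliance officers 0 < 2 → not met
Not met: 1, 2, 4, 5, 6, 7, 8, 9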